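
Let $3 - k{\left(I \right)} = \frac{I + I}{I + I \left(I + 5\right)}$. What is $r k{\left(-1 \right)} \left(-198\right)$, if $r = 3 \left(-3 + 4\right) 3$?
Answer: $- \frac{23166}{5} \approx -4633.2$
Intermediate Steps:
$k{\left(I \right)} = 3 - \frac{2 I}{I + I \left(5 + I\right)}$ ($k{\left(I \right)} = 3 - \frac{I + I}{I + I \left(I + 5\right)} = 3 - \frac{2 I}{I + I \left(5 + I\right)}$)
$r = 9$ ($r = 3 \cdot 1 \cdot 3 = 3 \cdot 3 = 9$)
$r k{\left(-1 \right)} \left(-198\right) = 9 \frac{16 + 3 \left(-1\right)}{6 - 1} \left(-198\right) = 9 \frac{16 - 3}{5} \left(-198\right) = 9 \cdot \frac{1}{5} \cdot 13 \left(-198\right) = 9 \cdot \frac{13}{5} \left(-198\right) = 9 \left(- \frac{2574}{5}\right) = - \frac{23166}{5}$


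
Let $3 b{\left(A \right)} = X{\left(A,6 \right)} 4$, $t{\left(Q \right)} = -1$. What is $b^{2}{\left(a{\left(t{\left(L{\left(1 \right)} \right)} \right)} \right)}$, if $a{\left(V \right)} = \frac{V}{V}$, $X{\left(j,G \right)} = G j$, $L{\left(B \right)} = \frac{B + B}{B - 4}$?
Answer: $64$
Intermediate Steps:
$L{\left(B \right)} = \frac{2 B}{-4 + B}$
$a{\left(V \right)} = 1$
$b{\left(A \right)} = 8 A$ ($b{\left(A \right)} = \frac{6 A 4}{3} = \frac{24 A}{3} = 8 A$)
$b^{2}{\left(a{\left(t{\left(L{\left(1 \right)} \right)} \right)} \right)} = \left(8 \cdot 1\right)^{2} = 8^{2} = 64$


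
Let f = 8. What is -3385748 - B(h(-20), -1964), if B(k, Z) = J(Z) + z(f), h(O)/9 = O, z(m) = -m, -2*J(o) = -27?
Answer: -6771507/2 ≈ -3.3858e+6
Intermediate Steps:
J(o) = 27/2 (J(o) = -½*(-27) = 27/2)
h(O) = 9*O
B(k, Z) = 11/2 (B(k, Z) = 27/2 - 1*8 = 27/2 - 8 = 11/2)
-3385748 - B(h(-20), -1964) = -3385748 - 1*11/2 = -3385748 - 11/2 = -6771507/2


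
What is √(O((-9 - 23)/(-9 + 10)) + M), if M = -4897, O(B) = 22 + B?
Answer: I*√4907 ≈ 70.05*I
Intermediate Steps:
√(O((-9 - 23)/(-9 + 10)) + M) = √((22 + (-9 - 23)/(-9 + 10)) - 4897) = √((22 - 32/1) - 4897) = √((22 - 32*1) - 4897) = √((22 - 32) - 4897) = √(-10 - 4897) = √(-4907) = I*√4907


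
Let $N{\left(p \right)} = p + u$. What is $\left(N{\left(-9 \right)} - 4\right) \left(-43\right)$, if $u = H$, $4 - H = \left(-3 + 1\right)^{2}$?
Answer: $559$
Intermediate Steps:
$H = 0$ ($H = 4 - \left(-3 + 1\right)^{2} = 4 - \left(-2\right)^{2} = 4 - 4 = 0$)
$u = 0$
$N{\left(p \right)} = p$ ($N{\left(p \right)} = p + 0 = p$)
$\left(N{\left(-9 \right)} - 4\right) \left(-43\right) = \left(-9 - 4\right) \left(-43\right) = \left(-13\right) \left(-43\right) = 559$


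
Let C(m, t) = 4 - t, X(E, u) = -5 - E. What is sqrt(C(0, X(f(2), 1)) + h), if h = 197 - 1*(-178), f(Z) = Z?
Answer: sqrt(386) ≈ 19.647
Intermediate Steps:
h = 375 (h = 197 + 178 = 375)
sqrt(C(0, X(f(2), 1)) + h) = sqrt((4 - (-5 - 1*2)) + 375) = sqrt((4 - (-5 - 2)) + 375) = sqrt((4 - 1*(-7)) + 375) = sqrt((4 + 7) + 375) = sqrt(11 + 375) = sqrt(386)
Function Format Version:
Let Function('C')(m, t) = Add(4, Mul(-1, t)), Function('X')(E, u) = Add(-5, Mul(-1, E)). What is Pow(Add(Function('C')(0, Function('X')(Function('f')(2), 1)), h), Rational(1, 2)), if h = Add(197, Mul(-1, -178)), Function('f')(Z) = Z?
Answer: Pow(386, Rational(1, 2)) ≈ 19.647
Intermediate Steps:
h = 375 (h = Add(197, 178) = 375)
Pow(Add(Function('C')(0, Function('X')(Function('f')(2), 1)), h), Rational(1, 2)) = Pow(Add(Add(4, Mul(-1, Add(-5, Mul(-1, 2)))), 375), Rational(1, 2)) = Pow(Add(Add(4, Mul(-1, Add(-5, -2))), 375), Rational(1, 2)) = Pow(Add(Add(4, Mul(-1, -7)), 375), Rational(1, 2)) = Pow(Add(Add(4, 7), 375), Rational(1, 2)) = Pow(Add(11, 375), Rational(1, 2)) = Pow(386, Rational(1, 2))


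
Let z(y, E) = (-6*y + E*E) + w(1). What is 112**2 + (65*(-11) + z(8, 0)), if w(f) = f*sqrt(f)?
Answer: 11782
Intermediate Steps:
w(f) = f**(3/2)
z(y, E) = 1 + E**2 - 6*y (z(y, E) = (-6*y + E*E) + 1**(3/2) = (-6*y + E**2) + 1 = (E**2 - 6*y) + 1 = 1 + E**2 - 6*y)
112**2 + (65*(-11) + z(8, 0)) = 112**2 + (65*(-11) + (1 + 0**2 - 6*8)) = 12544 + (-715 + (1 + 0 - 48)) = 12544 + (-715 - 47) = 12544 - 762 = 11782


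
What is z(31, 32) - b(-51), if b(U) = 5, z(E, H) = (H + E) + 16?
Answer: 74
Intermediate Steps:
z(E, H) = 16 + E + H (z(E, H) = (E + H) + 16 = 16 + E + H)
z(31, 32) - b(-51) = (16 + 31 + 32) - 1*5 = 79 - 5 = 74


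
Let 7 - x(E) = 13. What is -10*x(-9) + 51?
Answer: 111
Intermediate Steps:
x(E) = -6 (x(E) = 7 - 1*13 = 7 - 13 = -6)
-10*x(-9) + 51 = -10*(-6) + 51 = 60 + 51 = 111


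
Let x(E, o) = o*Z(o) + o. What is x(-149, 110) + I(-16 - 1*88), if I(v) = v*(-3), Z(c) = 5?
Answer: 972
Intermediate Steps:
x(E, o) = 6*o (x(E, o) = o*5 + o = 5*o + o = 6*o)
I(v) = -3*v
x(-149, 110) + I(-16 - 1*88) = 6*110 - 3*(-16 - 1*88) = 660 - 3*(-16 - 88) = 660 - 3*(-104) = 660 + 312 = 972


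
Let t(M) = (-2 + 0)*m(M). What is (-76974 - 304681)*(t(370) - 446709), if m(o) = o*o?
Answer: 274985862395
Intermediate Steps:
m(o) = o**2
t(M) = -2*M**2 (t(M) = (-2 + 0)*M**2 = -2*M**2)
(-76974 - 304681)*(t(370) - 446709) = (-76974 - 304681)*(-2*370**2 - 446709) = -381655*(-2*136900 - 446709) = -381655*(-273800 - 446709) = -381655*(-720509) = 274985862395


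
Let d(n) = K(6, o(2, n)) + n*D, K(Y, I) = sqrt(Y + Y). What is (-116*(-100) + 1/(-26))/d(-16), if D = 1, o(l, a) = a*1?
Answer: -603198/793 - 301599*sqrt(3)/3172 ≈ -925.34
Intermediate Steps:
o(l, a) = a
K(Y, I) = sqrt(2)*sqrt(Y) (K(Y, I) = sqrt(2*Y) = sqrt(2)*sqrt(Y))
d(n) = n + 2*sqrt(3) (d(n) = sqrt(2)*sqrt(6) + n*1 = 2*sqrt(3) + n = n + 2*sqrt(3))
(-116*(-100) + 1/(-26))/d(-16) = (-116*(-100) + 1/(-26))/(-16 + 2*sqrt(3)) = (11600 - 1/26)/(-16 + 2*sqrt(3)) = 301599/(26*(-16 + 2*sqrt(3)))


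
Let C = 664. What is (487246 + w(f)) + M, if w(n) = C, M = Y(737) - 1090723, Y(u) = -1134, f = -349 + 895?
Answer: -603947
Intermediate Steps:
f = 546
M = -1091857 (M = -1134 - 1090723 = -1091857)
w(n) = 664
(487246 + w(f)) + M = (487246 + 664) - 1091857 = 487910 - 1091857 = -603947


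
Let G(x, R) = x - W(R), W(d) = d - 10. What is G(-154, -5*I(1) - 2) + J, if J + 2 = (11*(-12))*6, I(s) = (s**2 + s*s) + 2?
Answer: -916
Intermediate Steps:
W(d) = -10 + d
I(s) = 2 + 2*s**2 (I(s) = (s**2 + s**2) + 2 = 2*s**2 + 2 = 2 + 2*s**2)
G(x, R) = 10 + x - R (G(x, R) = x - (-10 + R) = x + (10 - R) = 10 + x - R)
J = -794 (J = -2 + (11*(-12))*6 = -2 - 132*6 = -2 - 792 = -794)
G(-154, -5*I(1) - 2) + J = (10 - 154 - (-5*(2 + 2*1**2) - 2)) - 794 = (10 - 154 - (-5*(2 + 2*1) - 2)) - 794 = (10 - 154 - (-5*(2 + 2) - 2)) - 794 = (10 - 154 - (-5*4 - 2)) - 794 = (10 - 154 - (-20 - 2)) - 794 = (10 - 154 - 1*(-22)) - 794 = (10 - 154 + 22) - 794 = -122 - 794 = -916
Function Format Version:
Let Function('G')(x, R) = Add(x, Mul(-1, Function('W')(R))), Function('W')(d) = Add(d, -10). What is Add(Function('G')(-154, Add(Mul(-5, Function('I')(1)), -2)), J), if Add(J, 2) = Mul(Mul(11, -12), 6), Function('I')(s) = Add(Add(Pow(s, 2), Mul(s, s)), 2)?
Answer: -916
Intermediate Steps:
Function('W')(d) = Add(-10, d)
Function('I')(s) = Add(2, Mul(2, Pow(s, 2))) (Function('I')(s) = Add(Add(Pow(s, 2), Pow(s, 2)), 2) = Add(Mul(2, Pow(s, 2)), 2) = Add(2, Mul(2, Pow(s, 2))))
Function('G')(x, R) = Add(10, x, Mul(-1, R)) (Function('G')(x, R) = Add(x, Mul(-1, Add(-10, R))) = Add(x, Add(10, Mul(-1, R))) = Add(10, x, Mul(-1, R)))
J = -794 (J = Add(-2, Mul(Mul(11, -12), 6)) = Add(-2, Mul(-132, 6)) = Add(-2, -792) = -794)
Add(Function('G')(-154, Add(Mul(-5, Function('I')(1)), -2)), J) = Add(Add(10, -154, Mul(-1, Add(Mul(-5, Add(2, Mul(2, Pow(1, 2)))), -2))), -794) = Add(Add(10, -154, Mul(-1, Add(Mul(-5, Add(2, Mul(2, 1))), -2))), -794) = Add(Add(10, -154, Mul(-1, Add(Mul(-5, Add(2, 2)), -2))), -794) = Add(Add(10, -154, Mul(-1, Add(Mul(-5, 4), -2))), -794) = Add(Add(10, -154, Mul(-1, Add(-20, -2))), -794) = Add(Add(10, -154, Mul(-1, -22)), -794) = Add(Add(10, -154, 22), -794) = Add(-122, -794) = -916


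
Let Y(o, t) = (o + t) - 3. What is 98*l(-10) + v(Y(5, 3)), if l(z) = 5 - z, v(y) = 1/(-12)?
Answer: 17639/12 ≈ 1469.9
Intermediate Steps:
Y(o, t) = -3 + o + t
v(y) = -1/12
98*l(-10) + v(Y(5, 3)) = 98*(5 - 1*(-10)) - 1/12 = 98*(5 + 10) - 1/12 = 98*15 - 1/12 = 1470 - 1/12 = 17639/12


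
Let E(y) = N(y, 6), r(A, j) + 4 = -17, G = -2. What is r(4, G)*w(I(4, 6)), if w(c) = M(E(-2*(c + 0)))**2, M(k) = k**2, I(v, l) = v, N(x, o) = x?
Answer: -86016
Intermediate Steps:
r(A, j) = -21 (r(A, j) = -4 - 17 = -21)
E(y) = y
w(c) = 16*c**4 (w(c) = ((-2*(c + 0))**2)**2 = ((-2*c)**2)**2 = (4*c**2)**2 = 16*c**4)
r(4, G)*w(I(4, 6)) = -336*4**4 = -336*256 = -21*4096 = -86016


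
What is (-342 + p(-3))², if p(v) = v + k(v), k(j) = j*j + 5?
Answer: 109561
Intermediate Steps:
k(j) = 5 + j² (k(j) = j² + 5 = 5 + j²)
p(v) = 5 + v + v² (p(v) = v + (5 + v²) = 5 + v + v²)
(-342 + p(-3))² = (-342 + (5 - 3 + (-3)²))² = (-342 + (5 - 3 + 9))² = (-342 + 11)² = (-331)² = 109561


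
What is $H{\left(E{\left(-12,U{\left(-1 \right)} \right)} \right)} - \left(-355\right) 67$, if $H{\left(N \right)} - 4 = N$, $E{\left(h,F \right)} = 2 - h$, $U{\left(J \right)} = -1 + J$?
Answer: $23803$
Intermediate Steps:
$H{\left(N \right)} = 4 + N$
$H{\left(E{\left(-12,U{\left(-1 \right)} \right)} \right)} - \left(-355\right) 67 = \left(4 + \left(2 - -12\right)\right) - \left(-355\right) 67 = \left(4 + \left(2 + 12\right)\right) - -23785 = \left(4 + 14\right) + 23785 = 18 + 23785 = 23803$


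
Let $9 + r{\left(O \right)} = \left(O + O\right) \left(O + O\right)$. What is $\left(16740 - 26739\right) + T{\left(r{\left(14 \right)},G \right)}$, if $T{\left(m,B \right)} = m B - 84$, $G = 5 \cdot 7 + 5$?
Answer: $20917$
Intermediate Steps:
$G = 40$ ($G = 35 + 5 = 40$)
$r{\left(O \right)} = -9 + 4 O^{2}$ ($r{\left(O \right)} = -9 + \left(O + O\right) \left(O + O\right) = -9 + 2 O 2 O = -9 + 4 O^{2}$)
$T{\left(m,B \right)} = -84 + B m$ ($T{\left(m,B \right)} = B m - 84 = -84 + B m$)
$\left(16740 - 26739\right) + T{\left(r{\left(14 \right)},G \right)} = \left(16740 - 26739\right) - \left(84 - 40 \left(-9 + 4 \cdot 14^{2}\right)\right) = -9999 - \left(84 - 40 \left(-9 + 4 \cdot 196\right)\right) = -9999 - \left(84 - 40 \left(-9 + 784\right)\right) = -9999 + \left(-84 + 40 \cdot 775\right) = -9999 + \left(-84 + 31000\right) = -9999 + 30916 = 20917$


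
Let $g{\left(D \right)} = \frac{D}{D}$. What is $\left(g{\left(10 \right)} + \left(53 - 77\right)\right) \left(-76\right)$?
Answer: $1748$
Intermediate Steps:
$g{\left(D \right)} = 1$
$\left(g{\left(10 \right)} + \left(53 - 77\right)\right) \left(-76\right) = \left(1 + \left(53 - 77\right)\right) \left(-76\right) = \left(1 - 24\right) \left(-76\right) = \left(-23\right) \left(-76\right) = 1748$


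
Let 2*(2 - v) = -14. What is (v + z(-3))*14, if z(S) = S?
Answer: 84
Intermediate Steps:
v = 9 (v = 2 - 1/2*(-14) = 2 + 7 = 9)
(v + z(-3))*14 = (9 - 3)*14 = 6*14 = 84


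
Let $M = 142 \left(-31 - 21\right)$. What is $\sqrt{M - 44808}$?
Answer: $4 i \sqrt{3262} \approx 228.46 i$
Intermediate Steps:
$M = -7384$ ($M = 142 \left(-52\right) = -7384$)
$\sqrt{M - 44808} = \sqrt{-7384 - 44808} = \sqrt{-52192} = 4 i \sqrt{3262}$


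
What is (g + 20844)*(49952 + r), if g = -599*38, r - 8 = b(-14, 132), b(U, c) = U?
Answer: -95796428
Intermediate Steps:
r = -6 (r = 8 - 14 = -6)
g = -22762
(g + 20844)*(49952 + r) = (-22762 + 20844)*(49952 - 6) = -1918*49946 = -95796428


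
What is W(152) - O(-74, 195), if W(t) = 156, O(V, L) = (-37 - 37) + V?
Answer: 304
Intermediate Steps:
O(V, L) = -74 + V
W(152) - O(-74, 195) = 156 - (-74 - 74) = 156 - 1*(-148) = 156 + 148 = 304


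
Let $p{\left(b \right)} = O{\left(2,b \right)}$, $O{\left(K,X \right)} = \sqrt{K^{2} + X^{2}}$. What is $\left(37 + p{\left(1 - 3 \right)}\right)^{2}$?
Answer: $1377 + 148 \sqrt{2} \approx 1586.3$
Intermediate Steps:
$p{\left(b \right)} = \sqrt{4 + b^{2}}$ ($p{\left(b \right)} = \sqrt{2^{2} + b^{2}} = \sqrt{4 + b^{2}}$)
$\left(37 + p{\left(1 - 3 \right)}\right)^{2} = \left(37 + \sqrt{4 + \left(1 - 3\right)^{2}}\right)^{2} = \left(37 + \sqrt{4 + \left(-2\right)^{2}}\right)^{2} = \left(37 + \sqrt{4 + 4}\right)^{2} = \left(37 + \sqrt{8}\right)^{2} = \left(37 + 2 \sqrt{2}\right)^{2}$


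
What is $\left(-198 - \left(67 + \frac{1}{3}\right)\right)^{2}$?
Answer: $\frac{633616}{9} \approx 70402.0$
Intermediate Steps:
$\left(-198 - \left(67 + \frac{1}{3}\right)\right)^{2} = \left(-198 + \left(\left(- \frac{1}{3} + 81\right) - 148\right)\right)^{2} = \left(-198 + \left(\frac{242}{3} - 148\right)\right)^{2} = \left(-198 - \frac{202}{3}\right)^{2} = \left(- \frac{796}{3}\right)^{2} = \frac{633616}{9}$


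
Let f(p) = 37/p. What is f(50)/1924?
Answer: 1/2600 ≈ 0.00038462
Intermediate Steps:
f(50)/1924 = (37/50)/1924 = (37*(1/50))*(1/1924) = (37/50)*(1/1924) = 1/2600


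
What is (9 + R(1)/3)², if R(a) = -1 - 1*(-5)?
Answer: 961/9 ≈ 106.78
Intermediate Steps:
R(a) = 4 (R(a) = -1 + 5 = 4)
(9 + R(1)/3)² = (9 + 4/3)² = (31/3)² = 961/9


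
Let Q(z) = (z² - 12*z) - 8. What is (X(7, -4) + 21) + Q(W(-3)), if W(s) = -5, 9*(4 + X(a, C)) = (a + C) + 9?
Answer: 286/3 ≈ 95.333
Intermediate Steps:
X(a, C) = -3 + C/9 + a/9 (X(a, C) = -4 + ((a + C) + 9)/9 = -4 + ((C + a) + 9)/9 = -4 + (9 + C + a)/9 = -4 + (1 + C/9 + a/9) = -3 + C/9 + a/9)
Q(z) = -8 + z² - 12*z
(X(7, -4) + 21) + Q(W(-3)) = ((-3 + (⅑)*(-4) + (⅑)*7) + 21) + (-8 + (-5)² - 12*(-5)) = ((-3 - 4/9 + 7/9) + 21) + (-8 + 25 + 60) = (-8/3 + 21) + 77 = 55/3 + 77 = 286/3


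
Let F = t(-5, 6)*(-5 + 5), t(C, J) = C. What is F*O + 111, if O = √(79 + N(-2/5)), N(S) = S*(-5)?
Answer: 111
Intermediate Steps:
N(S) = -5*S
F = 0 (F = -5*(-5 + 5) = -5*0 = 0)
O = 9 (O = √(79 - (-10)/5) = √(79 - 5*(-⅖)) = √(79 + 2) = √81 = 9)
F*O + 111 = 0*9 + 111 = 0 + 111 = 111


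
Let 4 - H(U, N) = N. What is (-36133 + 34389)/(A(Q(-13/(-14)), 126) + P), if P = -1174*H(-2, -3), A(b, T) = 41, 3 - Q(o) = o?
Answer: 1744/8177 ≈ 0.21328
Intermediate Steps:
H(U, N) = 4 - N
Q(o) = 3 - o
P = -8218 (P = -1174*(4 - 1*(-3)) = -1174*(4 + 3) = -1174*7 = -8218)
(-36133 + 34389)/(A(Q(-13/(-14)), 126) + P) = (-36133 + 34389)/(41 - 8218) = -1744/(-8177) = -1744*(-1/8177) = 1744/8177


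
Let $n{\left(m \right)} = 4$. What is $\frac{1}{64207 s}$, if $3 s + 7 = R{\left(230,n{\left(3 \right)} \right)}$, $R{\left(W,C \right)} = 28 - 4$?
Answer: $\frac{3}{1091519} \approx 2.7485 \cdot 10^{-6}$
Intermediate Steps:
$R{\left(W,C \right)} = 24$
$s = \frac{17}{3}$ ($s = - \frac{7}{3} + \frac{1}{3} \cdot 24 = - \frac{7}{3} + 8 = \frac{17}{3} \approx 5.6667$)
$\frac{1}{64207 s} = \frac{1}{64207 \cdot \frac{17}{3}} = \frac{1}{64207} \cdot \frac{3}{17} = \frac{3}{1091519}$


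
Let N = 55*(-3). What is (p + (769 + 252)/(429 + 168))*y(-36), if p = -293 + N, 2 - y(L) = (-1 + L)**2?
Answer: 372377635/597 ≈ 6.2375e+5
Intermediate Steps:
N = -165
y(L) = 2 - (-1 + L)**2
p = -458 (p = -293 - 165 = -458)
(p + (769 + 252)/(429 + 168))*y(-36) = (-458 + (769 + 252)/(429 + 168))*(2 - (-1 - 36)**2) = (-458 + 1021/597)*(2 - 1*(-37)**2) = (-458 + 1021*(1/597))*(2 - 1*1369) = (-458 + 1021/597)*(2 - 1369) = -272405/597*(-1367) = 372377635/597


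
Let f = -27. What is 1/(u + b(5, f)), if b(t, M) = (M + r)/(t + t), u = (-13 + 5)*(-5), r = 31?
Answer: 5/202 ≈ 0.024752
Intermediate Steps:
u = 40 (u = -8*(-5) = 40)
b(t, M) = (31 + M)/(2*t) (b(t, M) = (M + 31)/(t + t) = (31 + M)/((2*t)) = (31 + M)*(1/(2*t)) = (31 + M)/(2*t))
1/(u + b(5, f)) = 1/(40 + (½)*(31 - 27)/5) = 1/(40 + (½)*(⅕)*4) = 1/(40 + ⅖) = 1/(202/5) = 5/202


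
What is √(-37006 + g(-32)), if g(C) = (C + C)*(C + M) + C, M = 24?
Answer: I*√36526 ≈ 191.12*I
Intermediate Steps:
g(C) = C + 2*C*(24 + C) (g(C) = (C + C)*(C + 24) + C = (2*C)*(24 + C) + C = 2*C*(24 + C) + C = C + 2*C*(24 + C))
√(-37006 + g(-32)) = √(-37006 - 32*(49 + 2*(-32))) = √(-37006 - 32*(49 - 64)) = √(-37006 - 32*(-15)) = √(-37006 + 480) = √(-36526) = I*√36526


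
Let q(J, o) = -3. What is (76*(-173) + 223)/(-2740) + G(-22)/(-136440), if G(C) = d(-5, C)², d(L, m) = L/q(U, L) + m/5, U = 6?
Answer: 19838998453/4205763000 ≈ 4.7171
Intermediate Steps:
d(L, m) = -L/3 + m/5 (d(L, m) = L/(-3) + m/5 = L*(-⅓) + m*(⅕) = -L/3 + m/5)
G(C) = (5/3 + C/5)² (G(C) = (-⅓*(-5) + C/5)² = (5/3 + C/5)²)
(76*(-173) + 223)/(-2740) + G(-22)/(-136440) = (76*(-173) + 223)/(-2740) + ((25 + 3*(-22))²/225)/(-136440) = (-13148 + 223)*(-1/2740) + ((25 - 66)²/225)*(-1/136440) = -12925*(-1/2740) + ((1/225)*(-41)²)*(-1/136440) = 2585/548 + ((1/225)*1681)*(-1/136440) = 2585/548 + (1681/225)*(-1/136440) = 2585/548 - 1681/30699000 = 19838998453/4205763000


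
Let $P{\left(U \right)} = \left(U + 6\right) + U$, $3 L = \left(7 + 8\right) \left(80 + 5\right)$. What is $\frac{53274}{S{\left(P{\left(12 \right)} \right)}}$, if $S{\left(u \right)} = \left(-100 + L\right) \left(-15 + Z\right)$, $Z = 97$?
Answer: $\frac{2049}{1025} \approx 1.999$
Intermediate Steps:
$L = 425$ ($L = \frac{\left(7 + 8\right) \left(80 + 5\right)}{3} = \frac{15 \cdot 85}{3} = \frac{1}{3} \cdot 1275 = 425$)
$P{\left(U \right)} = 6 + 2 U$ ($P{\left(U \right)} = \left(6 + U\right) + U = 6 + 2 U$)
$S{\left(u \right)} = 26650$ ($S{\left(u \right)} = \left(-100 + 425\right) \left(-15 + 97\right) = 325 \cdot 82 = 26650$)
$\frac{53274}{S{\left(P{\left(12 \right)} \right)}} = \frac{53274}{26650} = 53274 \cdot \frac{1}{26650} = \frac{2049}{1025}$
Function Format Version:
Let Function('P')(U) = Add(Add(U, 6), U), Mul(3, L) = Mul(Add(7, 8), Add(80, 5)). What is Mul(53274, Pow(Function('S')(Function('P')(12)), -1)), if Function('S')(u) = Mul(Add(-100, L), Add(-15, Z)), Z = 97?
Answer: Rational(2049, 1025) ≈ 1.9990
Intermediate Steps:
L = 425 (L = Mul(Rational(1, 3), Mul(Add(7, 8), Add(80, 5))) = Mul(Rational(1, 3), Mul(15, 85)) = Mul(Rational(1, 3), 1275) = 425)
Function('P')(U) = Add(6, Mul(2, U)) (Function('P')(U) = Add(Add(6, U), U) = Add(6, Mul(2, U)))
Function('S')(u) = 26650 (Function('S')(u) = Mul(Add(-100, 425), Add(-15, 97)) = Mul(325, 82) = 26650)
Mul(53274, Pow(Function('S')(Function('P')(12)), -1)) = Mul(53274, Pow(26650, -1)) = Mul(53274, Rational(1, 26650)) = Rational(2049, 1025)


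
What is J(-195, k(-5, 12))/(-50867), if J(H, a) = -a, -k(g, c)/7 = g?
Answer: 35/50867 ≈ 0.00068807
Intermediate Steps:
k(g, c) = -7*g
J(-195, k(-5, 12))/(-50867) = -(-7)*(-5)/(-50867) = -1*35*(-1/50867) = -35*(-1/50867) = 35/50867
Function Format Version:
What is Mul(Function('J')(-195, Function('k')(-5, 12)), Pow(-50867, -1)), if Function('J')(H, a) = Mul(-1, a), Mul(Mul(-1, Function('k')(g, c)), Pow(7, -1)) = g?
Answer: Rational(35, 50867) ≈ 0.00068807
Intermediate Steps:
Function('k')(g, c) = Mul(-7, g)
Mul(Function('J')(-195, Function('k')(-5, 12)), Pow(-50867, -1)) = Mul(Mul(-1, Mul(-7, -5)), Pow(-50867, -1)) = Mul(Mul(-1, 35), Rational(-1, 50867)) = Mul(-35, Rational(-1, 50867)) = Rational(35, 50867)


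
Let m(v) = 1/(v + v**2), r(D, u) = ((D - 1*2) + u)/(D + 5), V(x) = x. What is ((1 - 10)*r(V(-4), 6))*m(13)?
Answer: 0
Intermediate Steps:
r(D, u) = (-2 + D + u)/(5 + D) (r(D, u) = ((D - 2) + u)/(5 + D) = ((-2 + D) + u)/(5 + D) = (-2 + D + u)/(5 + D))
((1 - 10)*r(V(-4), 6))*m(13) = ((1 - 10)*((-2 - 4 + 6)/(5 - 4)))*(1/(13*(1 + 13))) = (-9*0/1)*((1/13)/14) = (-9*0)*((1/13)*(1/14)) = -9*0*(1/182) = 0*(1/182) = 0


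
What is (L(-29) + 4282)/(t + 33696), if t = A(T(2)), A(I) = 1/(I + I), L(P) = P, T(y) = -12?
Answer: 102072/808703 ≈ 0.12622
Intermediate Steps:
A(I) = 1/(2*I)
t = -1/24 (t = (½)/(-12) = (½)*(-1/12) = -1/24 ≈ -0.041667)
(L(-29) + 4282)/(t + 33696) = (-29 + 4282)/(-1/24 + 33696) = 4253/(808703/24) = 4253*(24/808703) = 102072/808703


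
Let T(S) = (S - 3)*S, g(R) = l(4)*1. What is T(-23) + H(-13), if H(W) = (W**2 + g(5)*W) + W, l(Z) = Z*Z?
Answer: 546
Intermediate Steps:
l(Z) = Z**2
g(R) = 16 (g(R) = 4**2*1 = 16*1 = 16)
H(W) = W**2 + 17*W (H(W) = (W**2 + 16*W) + W = W**2 + 17*W)
T(S) = S*(-3 + S) (T(S) = (-3 + S)*S = S*(-3 + S))
T(-23) + H(-13) = -23*(-3 - 23) - 13*(17 - 13) = -23*(-26) - 13*4 = 598 - 52 = 546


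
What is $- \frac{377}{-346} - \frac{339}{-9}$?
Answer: $\frac{40229}{1038} \approx 38.756$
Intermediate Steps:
$- \frac{377}{-346} - \frac{339}{-9} = \left(-377\right) \left(- \frac{1}{346}\right) - - \frac{113}{3} = \frac{377}{346} + \frac{113}{3} = \frac{40229}{1038}$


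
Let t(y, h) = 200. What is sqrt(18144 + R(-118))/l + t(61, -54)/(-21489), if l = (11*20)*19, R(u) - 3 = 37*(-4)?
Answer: -200/21489 + sqrt(17999)/4180 ≈ 0.022789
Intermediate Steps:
R(u) = -145 (R(u) = 3 + 37*(-4) = 3 - 148 = -145)
l = 4180 (l = 220*19 = 4180)
sqrt(18144 + R(-118))/l + t(61, -54)/(-21489) = sqrt(18144 - 145)/4180 + 200/(-21489) = sqrt(17999)*(1/4180) + 200*(-1/21489) = sqrt(17999)/4180 - 200/21489 = -200/21489 + sqrt(17999)/4180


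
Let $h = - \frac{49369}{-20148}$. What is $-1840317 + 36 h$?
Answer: $- \frac{3089744136}{1679} \approx -1.8402 \cdot 10^{6}$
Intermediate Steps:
$h = \frac{49369}{20148}$ ($h = \left(-49369\right) \left(- \frac{1}{20148}\right) = \frac{49369}{20148} \approx 2.4503$)
$-1840317 + 36 h = -1840317 + 36 \cdot \frac{49369}{20148} = -1840317 + \frac{148107}{1679} = - \frac{3089744136}{1679}$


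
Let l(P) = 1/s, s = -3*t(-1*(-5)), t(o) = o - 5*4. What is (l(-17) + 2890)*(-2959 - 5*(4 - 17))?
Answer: -376367594/45 ≈ -8.3637e+6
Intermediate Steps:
t(o) = -20 + o (t(o) = o - 20 = -20 + o)
s = 45 (s = -3*(-20 - 1*(-5)) = -3*(-20 + 5) = -3*(-15) = 45)
l(P) = 1/45
(l(-17) + 2890)*(-2959 - 5*(4 - 17)) = (1/45 + 2890)*(-2959 - 5*(4 - 17)) = 130051*(-2959 - 5*(-13))/45 = 130051*(-2959 + 65)/45 = (130051/45)*(-2894) = -376367594/45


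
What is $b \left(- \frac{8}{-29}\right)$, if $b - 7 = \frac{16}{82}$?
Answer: $\frac{2360}{1189} \approx 1.9849$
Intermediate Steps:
$b = \frac{295}{41}$ ($b = 7 + \frac{16}{82} = 7 + 16 \cdot \frac{1}{82} = 7 + \frac{8}{41} = \frac{295}{41} \approx 7.1951$)
$b \left(- \frac{8}{-29}\right) = \frac{295 \left(- \frac{8}{-29}\right)}{41} = \frac{295 \left(\left(-8\right) \left(- \frac{1}{29}\right)\right)}{41} = \frac{295}{41} \cdot \frac{8}{29} = \frac{2360}{1189}$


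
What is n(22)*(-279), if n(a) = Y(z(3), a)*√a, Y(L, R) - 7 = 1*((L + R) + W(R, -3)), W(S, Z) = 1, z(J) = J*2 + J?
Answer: -10881*√22 ≈ -51036.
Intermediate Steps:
z(J) = 3*J (z(J) = 2*J + J = 3*J)
Y(L, R) = 8 + L + R (Y(L, R) = 7 + 1*((L + R) + 1) = 7 + 1*(1 + L + R) = 7 + (1 + L + R) = 8 + L + R)
n(a) = √a*(17 + a) (n(a) = (8 + 3*3 + a)*√a = (8 + 9 + a)*√a = (17 + a)*√a = √a*(17 + a))
n(22)*(-279) = (√22*(17 + 22))*(-279) = (√22*39)*(-279) = (39*√22)*(-279) = -10881*√22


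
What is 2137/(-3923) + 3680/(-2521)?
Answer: -19824017/9889883 ≈ -2.0045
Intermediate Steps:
2137/(-3923) + 3680/(-2521) = 2137*(-1/3923) + 3680*(-1/2521) = -2137/3923 - 3680/2521 = -19824017/9889883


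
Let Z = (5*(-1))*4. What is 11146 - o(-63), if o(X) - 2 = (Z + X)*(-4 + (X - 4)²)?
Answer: 383399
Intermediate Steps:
Z = -20 (Z = -5*4 = -20)
o(X) = 2 + (-20 + X)*(-4 + (-4 + X)²) (o(X) = 2 + (-20 + X)*(-4 + (X - 4)²) = 2 + (-20 + X)*(-4 + (-4 + X)²))
11146 - o(-63) = 11146 - (-238 + (-63)³ - 28*(-63)² + 172*(-63)) = 11146 - (-238 - 250047 - 28*3969 - 10836) = 11146 - (-238 - 250047 - 111132 - 10836) = 11146 - 1*(-372253) = 11146 + 372253 = 383399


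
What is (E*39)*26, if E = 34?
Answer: 34476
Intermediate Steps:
(E*39)*26 = (34*39)*26 = 1326*26 = 34476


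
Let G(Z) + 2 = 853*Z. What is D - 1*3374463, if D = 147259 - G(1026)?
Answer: -4102380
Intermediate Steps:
G(Z) = -2 + 853*Z
D = -727917 (D = 147259 - (-2 + 853*1026) = 147259 - (-2 + 875178) = 147259 - 1*875176 = 147259 - 875176 = -727917)
D - 1*3374463 = -727917 - 1*3374463 = -727917 - 3374463 = -4102380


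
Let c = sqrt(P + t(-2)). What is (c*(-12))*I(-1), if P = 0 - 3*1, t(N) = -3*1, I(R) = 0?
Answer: 0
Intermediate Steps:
t(N) = -3
P = -3 (P = 0 - 3 = -3)
c = I*sqrt(6) (c = sqrt(-3 - 3) = sqrt(-6) = I*sqrt(6) ≈ 2.4495*I)
(c*(-12))*I(-1) = ((I*sqrt(6))*(-12))*0 = -12*I*sqrt(6)*0 = 0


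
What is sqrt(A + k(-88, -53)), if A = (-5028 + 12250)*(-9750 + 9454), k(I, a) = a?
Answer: I*sqrt(2137765) ≈ 1462.1*I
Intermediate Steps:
A = -2137712 (A = 7222*(-296) = -2137712)
sqrt(A + k(-88, -53)) = sqrt(-2137712 - 53) = sqrt(-2137765) = I*sqrt(2137765)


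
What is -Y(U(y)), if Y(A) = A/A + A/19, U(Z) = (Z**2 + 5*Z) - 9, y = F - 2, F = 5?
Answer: -34/19 ≈ -1.7895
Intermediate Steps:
y = 3 (y = 5 - 2 = 3)
U(Z) = -9 + Z**2 + 5*Z
Y(A) = 1 + A/19 (Y(A) = 1 + A*(1/19) = 1 + A/19)
-Y(U(y)) = -(1 + (-9 + 3**2 + 5*3)/19) = -(1 + (-9 + 9 + 15)/19) = -(1 + (1/19)*15) = -(1 + 15/19) = -1*34/19 = -34/19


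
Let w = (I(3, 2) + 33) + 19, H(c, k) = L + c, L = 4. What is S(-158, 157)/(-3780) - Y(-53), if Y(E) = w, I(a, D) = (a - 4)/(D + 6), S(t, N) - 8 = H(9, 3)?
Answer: -18677/360 ≈ -51.881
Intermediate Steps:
H(c, k) = 4 + c
S(t, N) = 21 (S(t, N) = 8 + (4 + 9) = 8 + 13 = 21)
I(a, D) = (-4 + a)/(6 + D)
w = 415/8 (w = ((-4 + 3)/(6 + 2) + 33) + 19 = (-1/8 + 33) + 19 = 263/8 + 19 = 415/8 ≈ 51.875)
Y(E) = 415/8
S(-158, 157)/(-3780) - Y(-53) = 21/(-3780) - 1*415/8 = 21*(-1/3780) - 415/8 = -1/180 - 415/8 = -18677/360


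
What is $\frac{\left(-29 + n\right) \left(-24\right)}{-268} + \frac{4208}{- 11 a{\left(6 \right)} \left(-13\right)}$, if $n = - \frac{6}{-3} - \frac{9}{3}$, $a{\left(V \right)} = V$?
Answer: $\frac{63748}{28743} \approx 2.2179$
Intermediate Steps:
$n = -1$ ($n = \left(-6\right) \left(- \frac{1}{3}\right) - 3 = 2 - 3 = -1$)
$\frac{\left(-29 + n\right) \left(-24\right)}{-268} + \frac{4208}{- 11 a{\left(6 \right)} \left(-13\right)} = \frac{\left(-29 - 1\right) \left(-24\right)}{-268} + \frac{4208}{\left(-11\right) 6 \left(-13\right)} = \left(-30\right) \left(-24\right) \left(- \frac{1}{268}\right) + \frac{4208}{\left(-66\right) \left(-13\right)} = 720 \left(- \frac{1}{268}\right) + \frac{4208}{858} = - \frac{180}{67} + 4208 \cdot \frac{1}{858} = - \frac{180}{67} + \frac{2104}{429} = \frac{63748}{28743}$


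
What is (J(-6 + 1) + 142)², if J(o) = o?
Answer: 18769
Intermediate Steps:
(J(-6 + 1) + 142)² = ((-6 + 1) + 142)² = (-5 + 142)² = 137² = 18769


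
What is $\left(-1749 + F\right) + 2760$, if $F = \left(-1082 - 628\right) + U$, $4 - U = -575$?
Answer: $-120$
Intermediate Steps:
$U = 579$ ($U = 4 - -575 = 4 + 575 = 579$)
$F = -1131$ ($F = \left(-1082 - 628\right) + 579 = -1710 + 579 = -1131$)
$\left(-1749 + F\right) + 2760 = \left(-1749 - 1131\right) + 2760 = -2880 + 2760 = -120$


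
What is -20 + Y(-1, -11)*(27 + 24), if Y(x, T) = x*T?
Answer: 541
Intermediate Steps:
Y(x, T) = T*x
-20 + Y(-1, -11)*(27 + 24) = -20 + (-11*(-1))*(27 + 24) = -20 + 11*51 = -20 + 561 = 541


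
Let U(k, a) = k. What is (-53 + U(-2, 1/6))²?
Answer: 3025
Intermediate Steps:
(-53 + U(-2, 1/6))² = (-53 - 2)² = (-55)² = 3025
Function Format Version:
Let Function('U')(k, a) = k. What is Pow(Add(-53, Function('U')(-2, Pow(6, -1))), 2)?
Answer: 3025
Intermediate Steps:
Pow(Add(-53, Function('U')(-2, Pow(6, -1))), 2) = Pow(Add(-53, -2), 2) = Pow(-55, 2) = 3025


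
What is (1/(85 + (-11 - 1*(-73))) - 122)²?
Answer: 321592489/21609 ≈ 14882.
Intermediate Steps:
(1/(85 + (-11 - 1*(-73))) - 122)² = (1/(85 + (-11 + 73)) - 122)² = (1/(85 + 62) - 122)² = (1/147 - 122)² = (-17933/147)² = 321592489/21609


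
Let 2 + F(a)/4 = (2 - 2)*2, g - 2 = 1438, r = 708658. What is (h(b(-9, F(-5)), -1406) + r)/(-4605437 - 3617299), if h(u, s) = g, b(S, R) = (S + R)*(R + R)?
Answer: -355049/4111368 ≈ -0.086358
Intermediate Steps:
g = 1440 (g = 2 + 1438 = 1440)
F(a) = -8 (F(a) = -8 + 4*((2 - 2)*2) = -8 + 4*(0*2) = -8 + 4*0 = -8 + 0 = -8)
b(S, R) = 2*R*(R + S) (b(S, R) = (R + S)*(2*R) = 2*R*(R + S))
h(u, s) = 1440
(h(b(-9, F(-5)), -1406) + r)/(-4605437 - 3617299) = (1440 + 708658)/(-4605437 - 3617299) = 710098/(-8222736) = 710098*(-1/8222736) = -355049/4111368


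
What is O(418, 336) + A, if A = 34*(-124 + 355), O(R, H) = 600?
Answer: 8454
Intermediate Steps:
A = 7854 (A = 34*231 = 7854)
O(418, 336) + A = 600 + 7854 = 8454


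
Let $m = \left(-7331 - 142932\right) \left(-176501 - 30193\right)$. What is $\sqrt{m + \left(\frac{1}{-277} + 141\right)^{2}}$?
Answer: $\frac{\sqrt{2383086142763674}}{277} \approx 1.7623 \cdot 10^{5}$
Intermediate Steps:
$m = 31058460522$ ($m = \left(-150263\right) \left(-206694\right) = 31058460522$)
$\sqrt{m + \left(\frac{1}{-277} + 141\right)^{2}} = \sqrt{31058460522 + \left(\frac{1}{-277} + 141\right)^{2}} = \sqrt{31058460522 + \left(- \frac{1}{277} + 141\right)^{2}} = \sqrt{31058460522 + \left(\frac{39056}{277}\right)^{2}} = \sqrt{31058460522 + \frac{1525371136}{76729}} = \sqrt{\frac{2383086142763674}{76729}} = \frac{\sqrt{2383086142763674}}{277}$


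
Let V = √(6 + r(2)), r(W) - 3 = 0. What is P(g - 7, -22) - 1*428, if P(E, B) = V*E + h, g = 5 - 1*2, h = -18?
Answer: -458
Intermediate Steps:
r(W) = 3 (r(W) = 3 + 0 = 3)
V = 3 (V = √(6 + 3) = √9 = 3)
g = 3 (g = 5 - 2 = 3)
P(E, B) = -18 + 3*E (P(E, B) = 3*E - 18 = -18 + 3*E)
P(g - 7, -22) - 1*428 = (-18 + 3*(3 - 7)) - 1*428 = (-18 + 3*(-4)) - 428 = (-18 - 12) - 428 = -30 - 428 = -458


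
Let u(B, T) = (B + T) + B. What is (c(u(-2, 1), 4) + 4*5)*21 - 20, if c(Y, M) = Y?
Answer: 337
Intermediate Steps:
u(B, T) = T + 2*B
(c(u(-2, 1), 4) + 4*5)*21 - 20 = ((1 + 2*(-2)) + 4*5)*21 - 20 = ((1 - 4) + 20)*21 - 20 = (-3 + 20)*21 - 20 = 17*21 - 20 = 357 - 20 = 337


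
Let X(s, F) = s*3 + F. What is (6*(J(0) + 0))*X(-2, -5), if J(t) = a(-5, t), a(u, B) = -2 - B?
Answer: 132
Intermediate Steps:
X(s, F) = F + 3*s (X(s, F) = 3*s + F = F + 3*s)
J(t) = -2 - t
(6*(J(0) + 0))*X(-2, -5) = (6*((-2 - 1*0) + 0))*(-5 + 3*(-2)) = (6*((-2 + 0) + 0))*(-5 - 6) = (6*(-2 + 0))*(-11) = (6*(-2))*(-11) = -12*(-11) = 132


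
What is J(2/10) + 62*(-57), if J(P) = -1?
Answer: -3535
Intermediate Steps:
J(2/10) + 62*(-57) = -1 + 62*(-57) = -1 - 3534 = -3535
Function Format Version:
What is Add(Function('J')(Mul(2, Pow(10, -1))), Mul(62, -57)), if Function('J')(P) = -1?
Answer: -3535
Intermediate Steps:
Add(Function('J')(Mul(2, Pow(10, -1))), Mul(62, -57)) = Add(-1, Mul(62, -57)) = Add(-1, -3534) = -3535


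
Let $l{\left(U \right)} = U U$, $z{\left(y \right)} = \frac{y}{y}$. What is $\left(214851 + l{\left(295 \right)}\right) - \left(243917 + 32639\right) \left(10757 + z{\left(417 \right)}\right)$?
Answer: $-2974887572$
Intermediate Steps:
$z{\left(y \right)} = 1$
$l{\left(U \right)} = U^{2}$
$\left(214851 + l{\left(295 \right)}\right) - \left(243917 + 32639\right) \left(10757 + z{\left(417 \right)}\right) = \left(214851 + 295^{2}\right) - \left(243917 + 32639\right) \left(10757 + 1\right) = \left(214851 + 87025\right) - 276556 \cdot 10758 = 301876 - 2975189448 = -2974887572$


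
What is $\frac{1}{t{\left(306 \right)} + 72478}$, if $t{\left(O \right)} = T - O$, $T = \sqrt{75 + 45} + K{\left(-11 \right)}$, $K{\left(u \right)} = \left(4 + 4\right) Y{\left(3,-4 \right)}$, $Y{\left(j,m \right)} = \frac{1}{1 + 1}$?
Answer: $\frac{9022}{651171857} - \frac{\sqrt{30}}{2604687428} \approx 1.3853 \cdot 10^{-5}$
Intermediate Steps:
$Y{\left(j,m \right)} = \frac{1}{2}$
$K{\left(u \right)} = 4$ ($K{\left(u \right)} = \left(4 + 4\right) \frac{1}{2} = 8 \cdot \frac{1}{2} = 4$)
$T = 4 + 2 \sqrt{30}$ ($T = \sqrt{75 + 45} + 4 = \sqrt{120} + 4 = 2 \sqrt{30} + 4 = 4 + 2 \sqrt{30} \approx 14.954$)
$t{\left(O \right)} = 4 - O + 2 \sqrt{30}$ ($t{\left(O \right)} = \left(4 + 2 \sqrt{30}\right) - O = 4 - O + 2 \sqrt{30}$)
$\frac{1}{t{\left(306 \right)} + 72478} = \frac{1}{\left(4 - 306 + 2 \sqrt{30}\right) + 72478} = \frac{1}{\left(-302 + 2 \sqrt{30}\right) + 72478} = \frac{1}{72176 + 2 \sqrt{30}}$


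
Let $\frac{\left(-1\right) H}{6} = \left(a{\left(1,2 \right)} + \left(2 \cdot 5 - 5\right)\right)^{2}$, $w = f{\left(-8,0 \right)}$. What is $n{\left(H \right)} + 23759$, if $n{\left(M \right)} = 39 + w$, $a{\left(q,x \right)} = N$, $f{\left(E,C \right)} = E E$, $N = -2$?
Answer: $23862$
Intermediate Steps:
$f{\left(E,C \right)} = E^{2}$
$w = 64$ ($w = \left(-8\right)^{2} = 64$)
$a{\left(q,x \right)} = -2$
$H = -54$ ($H = - 6 \left(-2 + \left(2 \cdot 5 - 5\right)\right)^{2} = - 6 \left(-2 + \left(10 - 5\right)\right)^{2} = - 6 \left(-2 + 5\right)^{2} = - 6 \cdot 3^{2} = \left(-6\right) 9 = -54$)
$n{\left(M \right)} = 103$ ($n{\left(M \right)} = 39 + 64 = 103$)
$n{\left(H \right)} + 23759 = 103 + 23759 = 23862$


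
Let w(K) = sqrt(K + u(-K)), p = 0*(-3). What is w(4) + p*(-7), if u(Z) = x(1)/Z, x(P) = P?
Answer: sqrt(15)/2 ≈ 1.9365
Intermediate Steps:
p = 0
u(Z) = 1/Z
w(K) = sqrt(K - 1/K) (w(K) = sqrt(K + 1/(-K)) = sqrt(K - 1/K))
w(4) + p*(-7) = sqrt(4 - 1/4) + 0*(-7) = sqrt(4 - 1*1/4) + 0 = sqrt(4 - 1/4) + 0 = sqrt(15/4) + 0 = sqrt(15)/2 + 0 = sqrt(15)/2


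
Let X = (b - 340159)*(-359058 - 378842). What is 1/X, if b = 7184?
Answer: 1/245702252500 ≈ 4.0700e-12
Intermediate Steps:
X = 245702252500 (X = (7184 - 340159)*(-359058 - 378842) = -332975*(-737900) = 245702252500)
1/X = 1/245702252500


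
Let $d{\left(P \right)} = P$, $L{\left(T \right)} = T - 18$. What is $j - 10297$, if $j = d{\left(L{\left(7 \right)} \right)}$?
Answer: $-10308$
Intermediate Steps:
$L{\left(T \right)} = -18 + T$
$j = -11$ ($j = -18 + 7 = -11$)
$j - 10297 = -11 - 10297 = -10308$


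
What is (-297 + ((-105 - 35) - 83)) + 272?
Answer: -248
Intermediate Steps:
(-297 + ((-105 - 35) - 83)) + 272 = (-297 + (-140 - 83)) + 272 = (-297 - 223) + 272 = -520 + 272 = -248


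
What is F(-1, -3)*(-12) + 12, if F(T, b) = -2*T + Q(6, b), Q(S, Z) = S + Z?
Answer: -48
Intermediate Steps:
F(T, b) = 6 + b - 2*T (F(T, b) = -2*T + (6 + b) = 6 + b - 2*T)
F(-1, -3)*(-12) + 12 = (6 - 3 - 2*(-1))*(-12) + 12 = (6 - 3 + 2)*(-12) + 12 = 5*(-12) + 12 = -60 + 12 = -48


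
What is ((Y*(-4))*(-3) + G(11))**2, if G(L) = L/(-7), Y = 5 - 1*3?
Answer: 24649/49 ≈ 503.04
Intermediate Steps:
Y = 2 (Y = 5 - 3 = 2)
G(L) = -L/7 (G(L) = L*(-1/7) = -L/7)
((Y*(-4))*(-3) + G(11))**2 = ((2*(-4))*(-3) - 1/7*11)**2 = (-8*(-3) - 11/7)**2 = (24 - 11/7)**2 = (157/7)**2 = 24649/49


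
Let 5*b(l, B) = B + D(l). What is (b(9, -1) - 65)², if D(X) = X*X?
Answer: 2401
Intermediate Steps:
D(X) = X²
b(l, B) = B/5 + l²/5 (b(l, B) = (B + l²)/5 = B/5 + l²/5)
(b(9, -1) - 65)² = (((⅕)*(-1) + (⅕)*9²) - 65)² = ((-⅕ + (⅕)*81) - 65)² = ((-⅕ + 81/5) - 65)² = (16 - 65)² = (-49)² = 2401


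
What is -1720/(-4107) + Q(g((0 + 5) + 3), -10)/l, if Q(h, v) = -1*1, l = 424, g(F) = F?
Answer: 725173/1741368 ≈ 0.41644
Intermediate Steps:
Q(h, v) = -1
-1720/(-4107) + Q(g((0 + 5) + 3), -10)/l = -1720/(-4107) - 1/424 = -1720*(-1/4107) - 1*1/424 = 1720/4107 - 1/424 = 725173/1741368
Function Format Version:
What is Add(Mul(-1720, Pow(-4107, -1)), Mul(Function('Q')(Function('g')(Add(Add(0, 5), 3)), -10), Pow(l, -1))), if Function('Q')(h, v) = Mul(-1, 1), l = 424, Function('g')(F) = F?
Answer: Rational(725173, 1741368) ≈ 0.41644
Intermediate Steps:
Function('Q')(h, v) = -1
Add(Mul(-1720, Pow(-4107, -1)), Mul(Function('Q')(Function('g')(Add(Add(0, 5), 3)), -10), Pow(l, -1))) = Add(Mul(-1720, Pow(-4107, -1)), Mul(-1, Pow(424, -1))) = Add(Mul(-1720, Rational(-1, 4107)), Mul(-1, Rational(1, 424))) = Add(Rational(1720, 4107), Rational(-1, 424)) = Rational(725173, 1741368)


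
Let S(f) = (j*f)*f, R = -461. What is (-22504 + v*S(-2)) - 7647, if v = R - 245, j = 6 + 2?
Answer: -52743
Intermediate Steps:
j = 8
v = -706 (v = -461 - 245 = -706)
S(f) = 8*f² (S(f) = (8*f)*f = 8*f²)
(-22504 + v*S(-2)) - 7647 = (-22504 - 5648*(-2)²) - 7647 = (-22504 - 5648*4) - 7647 = (-22504 - 706*32) - 7647 = (-22504 - 22592) - 7647 = -45096 - 7647 = -52743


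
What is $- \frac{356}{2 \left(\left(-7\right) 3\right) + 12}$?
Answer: $\frac{178}{15} \approx 11.867$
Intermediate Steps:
$- \frac{356}{2 \left(\left(-7\right) 3\right) + 12} = - \frac{356}{2 \left(-21\right) + 12} = - \frac{356}{-42 + 12} = - \frac{356}{-30} = \left(-356\right) \left(- \frac{1}{30}\right) = \frac{178}{15}$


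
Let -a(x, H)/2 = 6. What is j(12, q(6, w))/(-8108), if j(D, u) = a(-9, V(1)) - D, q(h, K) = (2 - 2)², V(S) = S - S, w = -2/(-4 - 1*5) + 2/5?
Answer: 6/2027 ≈ 0.0029600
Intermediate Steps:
w = 28/45 (w = -2/(-4 - 5) + 2*(⅕) = -2/(-9) + ⅖ = -2*(-⅑) + ⅖ = 2/9 + ⅖ = 28/45 ≈ 0.62222)
V(S) = 0
q(h, K) = 0 (q(h, K) = 0² = 0)
a(x, H) = -12 (a(x, H) = -2*6 = -12)
j(D, u) = -12 - D
j(12, q(6, w))/(-8108) = (-12 - 1*12)/(-8108) = (-12 - 12)*(-1/8108) = -24*(-1/8108) = 6/2027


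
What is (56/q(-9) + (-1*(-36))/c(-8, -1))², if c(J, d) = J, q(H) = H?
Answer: 37249/324 ≈ 114.97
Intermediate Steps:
(56/q(-9) + (-1*(-36))/c(-8, -1))² = (56/(-9) - 1*(-36)/(-8))² = (56*(-⅑) + 36*(-⅛))² = (-56/9 - 9/2)² = (-193/18)² = 37249/324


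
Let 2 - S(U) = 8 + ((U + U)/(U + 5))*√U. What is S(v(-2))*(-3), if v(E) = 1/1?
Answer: 19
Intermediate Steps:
v(E) = 1
S(U) = -6 - 2*U^(3/2)/(5 + U) (S(U) = 2 - (8 + ((U + U)/(U + 5))*√U) = 2 - (8 + ((2*U)/(5 + U))*√U) = 2 - (8 + (2*U/(5 + U))*√U) = 2 - (8 + 2*U^(3/2)/(5 + U)) = 2 + (-8 - 2*U^(3/2)/(5 + U)) = -6 - 2*U^(3/2)/(5 + U))
S(v(-2))*(-3) = (2*(-15 - 1^(3/2) - 3*1)/(5 + 1))*(-3) = (2*(-15 - 1*1 - 3)/6)*(-3) = (2*(⅙)*(-15 - 1 - 3))*(-3) = (2*(⅙)*(-19))*(-3) = -19/3*(-3) = 19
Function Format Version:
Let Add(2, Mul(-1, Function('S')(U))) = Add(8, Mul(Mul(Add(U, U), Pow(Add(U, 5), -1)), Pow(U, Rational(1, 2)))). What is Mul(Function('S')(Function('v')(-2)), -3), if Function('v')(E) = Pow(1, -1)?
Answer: 19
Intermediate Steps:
Function('v')(E) = 1
Function('S')(U) = Add(-6, Mul(-2, Pow(U, Rational(3, 2)), Pow(Add(5, U), -1))) (Function('S')(U) = Add(2, Mul(-1, Add(8, Mul(Mul(Add(U, U), Pow(Add(U, 5), -1)), Pow(U, Rational(1, 2)))))) = Add(2, Mul(-1, Add(8, Mul(Mul(Mul(2, U), Pow(Add(5, U), -1)), Pow(U, Rational(1, 2)))))) = Add(2, Mul(-1, Add(8, Mul(Mul(2, U, Pow(Add(5, U), -1)), Pow(U, Rational(1, 2)))))) = Add(2, Mul(-1, Add(8, Mul(2, Pow(U, Rational(3, 2)), Pow(Add(5, U), -1))))) = Add(2, Add(-8, Mul(-2, Pow(U, Rational(3, 2)), Pow(Add(5, U), -1)))) = Add(-6, Mul(-2, Pow(U, Rational(3, 2)), Pow(Add(5, U), -1))))
Mul(Function('S')(Function('v')(-2)), -3) = Mul(Mul(2, Pow(Add(5, 1), -1), Add(-15, Mul(-1, Pow(1, Rational(3, 2))), Mul(-3, 1))), -3) = Mul(Mul(2, Pow(6, -1), Add(-15, Mul(-1, 1), -3)), -3) = Mul(Mul(2, Rational(1, 6), Add(-15, -1, -3)), -3) = Mul(Mul(2, Rational(1, 6), -19), -3) = Mul(Rational(-19, 3), -3) = 19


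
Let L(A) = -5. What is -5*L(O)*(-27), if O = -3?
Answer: -675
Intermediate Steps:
-5*L(O)*(-27) = -5*(-5)*(-27) = 25*(-27) = -675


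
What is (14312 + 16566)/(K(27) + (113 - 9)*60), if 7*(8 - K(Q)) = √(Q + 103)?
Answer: 4726680728/956418783 + 108073*√130/956418783 ≈ 4.9434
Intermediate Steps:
K(Q) = 8 - √(103 + Q)/7 (K(Q) = 8 - √(Q + 103)/7 = 8 - √(103 + Q)/7)
(14312 + 16566)/(K(27) + (113 - 9)*60) = (14312 + 16566)/((8 - √(103 + 27)/7) + (113 - 9)*60) = 30878/((8 - √130/7) + 104*60) = 30878/((8 - √130/7) + 6240) = 30878/(6248 - √130/7)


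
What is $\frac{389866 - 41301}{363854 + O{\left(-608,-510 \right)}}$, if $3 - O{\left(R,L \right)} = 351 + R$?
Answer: $\frac{348565}{364114} \approx 0.9573$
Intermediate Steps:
$O{\left(R,L \right)} = -348 - R$ ($O{\left(R,L \right)} = 3 - \left(351 + R\right) = -348 - R$)
$\frac{389866 - 41301}{363854 + O{\left(-608,-510 \right)}} = \frac{389866 - 41301}{363854 - -260} = \frac{348565}{363854 + \left(-348 + 608\right)} = \frac{348565}{363854 + 260} = \frac{348565}{364114}$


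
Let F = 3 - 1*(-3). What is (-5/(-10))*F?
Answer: 3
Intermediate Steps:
F = 6 (F = 3 + 3 = 6)
(-5/(-10))*F = (-5/(-10))*6 = -⅒*(-5)*6 = (½)*6 = 3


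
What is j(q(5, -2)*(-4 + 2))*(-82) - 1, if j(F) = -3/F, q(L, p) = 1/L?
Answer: -616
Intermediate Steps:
j(q(5, -2)*(-4 + 2))*(-82) - 1 = -3*5/(-4 + 2)*(-82) - 1 = -3/((⅕)*(-2))*(-82) - 1 = -3/(-⅖)*(-82) - 1 = -3*(-5/2)*(-82) - 1 = (15/2)*(-82) - 1 = -615 - 1 = -616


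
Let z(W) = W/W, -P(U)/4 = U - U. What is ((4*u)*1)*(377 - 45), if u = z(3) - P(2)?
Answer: 1328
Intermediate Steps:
P(U) = 0 (P(U) = -4*(U - U) = -4*0 = 0)
z(W) = 1
u = 1 (u = 1 - 1*0 = 1 + 0 = 1)
((4*u)*1)*(377 - 45) = ((4*1)*1)*(377 - 45) = (4*1)*332 = 4*332 = 1328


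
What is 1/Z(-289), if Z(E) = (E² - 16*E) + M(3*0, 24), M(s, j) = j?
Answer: 1/88169 ≈ 1.1342e-5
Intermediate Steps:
Z(E) = 24 + E² - 16*E (Z(E) = (E² - 16*E) + 24 = 24 + E² - 16*E)
1/Z(-289) = 1/(24 + (-289)² - 16*(-289)) = 1/(24 + 83521 + 4624) = 1/88169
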